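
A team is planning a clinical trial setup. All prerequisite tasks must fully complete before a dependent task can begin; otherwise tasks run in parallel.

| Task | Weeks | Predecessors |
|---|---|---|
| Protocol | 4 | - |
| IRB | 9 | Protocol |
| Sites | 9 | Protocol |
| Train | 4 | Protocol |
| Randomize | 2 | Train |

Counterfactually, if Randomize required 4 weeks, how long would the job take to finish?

13

The binding path is Protocol→IRB = 4+9 = 13; finish at 13 weeks.
The longest path through Randomize is only 10 weeks, so Randomize has float 3.
No other chain overtakes it, so the finish is 13 weeks.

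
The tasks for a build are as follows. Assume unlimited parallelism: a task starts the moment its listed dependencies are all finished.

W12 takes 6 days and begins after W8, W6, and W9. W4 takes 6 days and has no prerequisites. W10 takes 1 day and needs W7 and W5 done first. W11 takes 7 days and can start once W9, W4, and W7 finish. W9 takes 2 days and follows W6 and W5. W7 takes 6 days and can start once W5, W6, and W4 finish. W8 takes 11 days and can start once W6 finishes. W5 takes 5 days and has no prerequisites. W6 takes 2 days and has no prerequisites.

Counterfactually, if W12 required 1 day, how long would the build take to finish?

19

As given, the longest chain is W6→W8→W12 = 2+11+6 = 19, so the finish is 19 days.
W12 lies on that path, so at 1 day the path becomes 14 days.
Now W4→W7→W11 = 6+6+7 = 19 is longest, so the finish becomes 19 days.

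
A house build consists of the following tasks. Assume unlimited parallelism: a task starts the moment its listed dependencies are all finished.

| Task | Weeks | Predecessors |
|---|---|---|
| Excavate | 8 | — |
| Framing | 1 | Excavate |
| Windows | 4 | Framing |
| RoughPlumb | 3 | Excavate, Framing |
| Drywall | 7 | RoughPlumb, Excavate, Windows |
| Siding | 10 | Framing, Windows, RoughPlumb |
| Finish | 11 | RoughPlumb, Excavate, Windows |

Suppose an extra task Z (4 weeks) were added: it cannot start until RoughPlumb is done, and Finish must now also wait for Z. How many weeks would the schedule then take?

Originally the schedule takes 24 weeks.
With Z inserted, Finish now waits for max(RoughPlumb, Excavate, Windows, Z).
New critical path: Excavate→Framing→RoughPlumb→Z→Finish = 8+1+3+4+11 = 27 ⇒ 27 weeks.

27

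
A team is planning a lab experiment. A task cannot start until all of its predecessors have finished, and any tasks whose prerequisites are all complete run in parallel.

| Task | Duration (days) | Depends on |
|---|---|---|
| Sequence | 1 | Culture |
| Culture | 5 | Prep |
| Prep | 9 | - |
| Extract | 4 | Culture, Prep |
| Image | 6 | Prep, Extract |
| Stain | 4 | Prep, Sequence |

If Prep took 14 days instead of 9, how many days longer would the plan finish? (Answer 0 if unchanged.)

Actual critical path: Prep→Culture→Extract→Image = 9+5+4+6 = 24 ⇒ 24 days.
Since Prep is critical, the +5 change carries straight to that chain (now 29 days).
That remains the longest chain; total 29 days.
Change in finish: 29 − 24 = +5 days.

5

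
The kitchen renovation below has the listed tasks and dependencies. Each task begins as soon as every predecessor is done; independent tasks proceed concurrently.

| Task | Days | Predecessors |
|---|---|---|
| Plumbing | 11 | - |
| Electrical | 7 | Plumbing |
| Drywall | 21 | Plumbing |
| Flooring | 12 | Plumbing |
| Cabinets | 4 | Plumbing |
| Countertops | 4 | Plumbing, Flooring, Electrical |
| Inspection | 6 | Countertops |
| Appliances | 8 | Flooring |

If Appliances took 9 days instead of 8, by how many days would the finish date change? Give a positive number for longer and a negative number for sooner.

Actual critical path: Plumbing→Flooring→Countertops→Inspection = 11+12+4+6 = 33 ⇒ 33 days.
Appliances has 2 days of float (longest path through it is 31).
The critical path is still Plumbing→Flooring→Countertops→Inspection; finish is now 33 days.
Change in finish: 33 − 33 = +0 days.

0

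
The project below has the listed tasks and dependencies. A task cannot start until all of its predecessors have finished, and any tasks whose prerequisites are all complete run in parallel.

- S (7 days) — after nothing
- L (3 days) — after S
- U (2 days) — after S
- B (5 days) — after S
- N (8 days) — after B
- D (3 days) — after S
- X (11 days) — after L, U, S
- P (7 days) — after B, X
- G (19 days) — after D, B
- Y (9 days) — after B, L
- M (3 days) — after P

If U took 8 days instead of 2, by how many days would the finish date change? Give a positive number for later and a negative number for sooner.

Critical path before the change: S→L→X→P→M = 7+3+11+7+3 = 31 giving 31 days.
The longest path through U is only 30 days, so U has float 1.
The binding chain switches to S→U→X→P→M = 7+8+11+7+3 = 36; finish 36 days.
Change in finish: 36 − 31 = +5 days.

5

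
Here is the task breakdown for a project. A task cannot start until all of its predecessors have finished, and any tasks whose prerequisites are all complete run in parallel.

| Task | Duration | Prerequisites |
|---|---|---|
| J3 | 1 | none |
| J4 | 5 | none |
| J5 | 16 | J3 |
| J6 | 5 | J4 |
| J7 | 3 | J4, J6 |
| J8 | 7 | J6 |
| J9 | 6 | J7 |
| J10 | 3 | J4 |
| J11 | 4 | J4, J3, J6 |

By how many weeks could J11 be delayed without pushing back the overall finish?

J4→J6→J7→J9 = 5+5+3+6 = 19 sets the makespan at 19 weeks.
J11 finishes as early as 14 and must finish by 19.
So J11 can slip 19 − 14 = 5 weeks.

5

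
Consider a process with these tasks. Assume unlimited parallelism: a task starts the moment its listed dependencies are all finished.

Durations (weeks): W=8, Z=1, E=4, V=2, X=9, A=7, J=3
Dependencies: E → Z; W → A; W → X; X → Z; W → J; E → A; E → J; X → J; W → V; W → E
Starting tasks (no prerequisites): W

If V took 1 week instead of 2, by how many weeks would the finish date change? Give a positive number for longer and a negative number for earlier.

Critical path before the change: W→X→J = 8+9+3 = 20 giving 20 weeks.
The longest path through V is only 10 weeks, so V has float 10.
That remains the longest chain; total 20 weeks.
Change in finish: 20 − 20 = +0 weeks.

0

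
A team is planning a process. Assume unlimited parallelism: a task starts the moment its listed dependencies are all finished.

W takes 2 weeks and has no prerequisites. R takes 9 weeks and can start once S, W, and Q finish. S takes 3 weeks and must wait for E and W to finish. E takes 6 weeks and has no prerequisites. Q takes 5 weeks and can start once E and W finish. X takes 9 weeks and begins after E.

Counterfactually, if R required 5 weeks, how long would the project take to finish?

As given, the longest chain is E→Q→R = 6+5+9 = 20, so the finish is 20 weeks.
R lies on that path, so at 5 weeks the path becomes 16 weeks.
The critical path is still E→Q→R; finish is now 16 weeks.

16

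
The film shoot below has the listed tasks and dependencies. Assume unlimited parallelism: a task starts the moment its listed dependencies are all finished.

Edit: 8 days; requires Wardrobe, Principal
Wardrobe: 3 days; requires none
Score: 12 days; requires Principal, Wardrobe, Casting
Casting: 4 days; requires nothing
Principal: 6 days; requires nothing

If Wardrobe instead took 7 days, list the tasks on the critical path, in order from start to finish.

Wardrobe, Score

As given, the longest chain is Principal→Score = 6+12 = 18, so the finish is 18 days.
Wardrobe is off the critical path — its longest chain is 15 days, giving 3 of slack.
New critical path: Wardrobe→Score = 7+12 = 19 ⇒ 19 days.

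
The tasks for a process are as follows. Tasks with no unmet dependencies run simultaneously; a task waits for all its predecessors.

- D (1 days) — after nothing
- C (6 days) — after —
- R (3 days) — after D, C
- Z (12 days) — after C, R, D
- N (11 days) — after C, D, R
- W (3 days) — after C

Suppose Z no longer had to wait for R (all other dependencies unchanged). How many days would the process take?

20

With the dependency in place, C→R→Z = 6+3+12 = 21 sets the finish at 21 days.
Without R→Z, Z's earliest start moves from 9 to 6.
The longest chain is now C→R→N = 6+3+11 = 20, so the process takes 20 days.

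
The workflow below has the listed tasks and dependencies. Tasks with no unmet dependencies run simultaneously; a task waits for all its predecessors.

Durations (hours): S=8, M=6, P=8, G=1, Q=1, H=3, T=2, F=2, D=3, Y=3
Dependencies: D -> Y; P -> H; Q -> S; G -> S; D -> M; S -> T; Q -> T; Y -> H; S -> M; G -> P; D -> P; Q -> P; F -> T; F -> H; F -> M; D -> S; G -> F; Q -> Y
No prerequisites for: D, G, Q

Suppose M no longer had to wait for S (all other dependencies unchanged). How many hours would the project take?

14

With the dependency in place, D→S→M = 3+8+6 = 17 sets the finish at 17 hours.
Without S→M, M's earliest start moves from 11 to 3.
New critical path: D→P→H = 3+8+3 = 14 ⇒ 14 hours.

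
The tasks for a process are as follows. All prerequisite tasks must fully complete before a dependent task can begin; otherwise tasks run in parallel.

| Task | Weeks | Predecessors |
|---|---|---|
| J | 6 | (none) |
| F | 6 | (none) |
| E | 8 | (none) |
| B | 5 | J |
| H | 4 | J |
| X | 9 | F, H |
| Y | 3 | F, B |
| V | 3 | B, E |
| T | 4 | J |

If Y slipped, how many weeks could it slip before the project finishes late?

The longest chain is J→H→X = 6+4+9 = 19; overall finish 19 weeks.
Y finishes as early as 14 and must finish by 19.
So Y can slip 19 − 14 = 5 weeks.

5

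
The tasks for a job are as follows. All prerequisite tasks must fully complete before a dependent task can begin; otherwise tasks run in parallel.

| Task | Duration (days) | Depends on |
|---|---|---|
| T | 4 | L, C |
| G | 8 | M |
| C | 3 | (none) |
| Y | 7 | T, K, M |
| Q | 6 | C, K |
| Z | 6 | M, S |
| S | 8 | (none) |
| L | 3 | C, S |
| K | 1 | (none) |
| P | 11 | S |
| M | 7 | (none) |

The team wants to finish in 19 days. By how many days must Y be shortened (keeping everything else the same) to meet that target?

Current finish: 22 days; target: 19.
Y is on every critical path, so each day cut from Y cuts the finish by one (this holds down to a finish of 19).
Need 22 − 19 = 3 days off Y → Y becomes 4 days, finish becomes 19.

3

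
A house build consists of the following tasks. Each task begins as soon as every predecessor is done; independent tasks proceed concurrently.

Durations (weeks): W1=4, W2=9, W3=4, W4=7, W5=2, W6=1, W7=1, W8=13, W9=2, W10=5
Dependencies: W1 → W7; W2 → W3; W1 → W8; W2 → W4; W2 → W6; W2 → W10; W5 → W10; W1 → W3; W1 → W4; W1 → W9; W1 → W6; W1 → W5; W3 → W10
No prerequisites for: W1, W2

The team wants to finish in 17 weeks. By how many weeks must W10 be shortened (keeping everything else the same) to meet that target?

1

Current finish: 18 weeks; target: 17.
W10 is on every critical path, so each week cut from W10 cuts the finish by one (this holds down to a finish of 17).
Need 18 − 17 = 1 week off W10 → W10 becomes 4 weeks, finish becomes 17.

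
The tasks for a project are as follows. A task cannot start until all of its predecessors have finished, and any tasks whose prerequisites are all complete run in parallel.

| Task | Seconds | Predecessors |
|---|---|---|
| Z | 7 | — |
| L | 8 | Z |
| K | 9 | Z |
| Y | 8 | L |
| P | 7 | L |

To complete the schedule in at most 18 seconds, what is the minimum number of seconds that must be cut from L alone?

5

Current finish: 23 seconds; target: 18.
L is on every critical path, so each second cut from L cuts the finish by one (this holds down to a finish of 16).
Need 23 − 18 = 5 seconds off L → L becomes 3 seconds, finish becomes 18.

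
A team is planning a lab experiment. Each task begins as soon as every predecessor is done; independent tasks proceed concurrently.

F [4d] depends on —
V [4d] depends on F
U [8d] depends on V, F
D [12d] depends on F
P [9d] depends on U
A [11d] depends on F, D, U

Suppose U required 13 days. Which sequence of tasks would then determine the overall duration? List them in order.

F, V, U, A

Actual critical path: F→V→U→A = 4+4+8+11 = 27 ⇒ 27 days.
Since U is critical, the +5 change carries straight to that chain (now 32 days).
No other chain overtakes it, so the finish is 32 days.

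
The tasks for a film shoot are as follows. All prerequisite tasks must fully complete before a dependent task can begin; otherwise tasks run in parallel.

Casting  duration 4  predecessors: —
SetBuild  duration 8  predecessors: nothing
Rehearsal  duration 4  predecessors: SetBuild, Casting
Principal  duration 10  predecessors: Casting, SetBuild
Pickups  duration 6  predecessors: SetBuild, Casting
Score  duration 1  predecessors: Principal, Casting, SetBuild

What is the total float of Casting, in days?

SetBuild→Principal→Score = 8+10+1 = 19 sets the makespan at 19 days.
Longest path through Casting: 15 days (earliest finish 4, latest finish 8).
Float = 19 − 15 = 4.

4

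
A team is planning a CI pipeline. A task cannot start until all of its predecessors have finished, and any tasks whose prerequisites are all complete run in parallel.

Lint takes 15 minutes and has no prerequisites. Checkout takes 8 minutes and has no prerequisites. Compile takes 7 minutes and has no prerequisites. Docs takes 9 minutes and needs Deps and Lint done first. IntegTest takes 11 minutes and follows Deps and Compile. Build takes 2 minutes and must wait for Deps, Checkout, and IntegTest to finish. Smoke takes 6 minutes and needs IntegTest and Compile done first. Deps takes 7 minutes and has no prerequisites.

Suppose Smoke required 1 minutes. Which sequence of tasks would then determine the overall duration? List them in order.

Baseline: Deps→IntegTest→Smoke = 7+11+6 = 24 → 24 minutes.
Since Smoke is critical, the -5 change carries straight to that chain (now 19 minutes).
Now Lint→Docs = 15+9 = 24 is longest, so the finish becomes 24 minutes.

Lint, Docs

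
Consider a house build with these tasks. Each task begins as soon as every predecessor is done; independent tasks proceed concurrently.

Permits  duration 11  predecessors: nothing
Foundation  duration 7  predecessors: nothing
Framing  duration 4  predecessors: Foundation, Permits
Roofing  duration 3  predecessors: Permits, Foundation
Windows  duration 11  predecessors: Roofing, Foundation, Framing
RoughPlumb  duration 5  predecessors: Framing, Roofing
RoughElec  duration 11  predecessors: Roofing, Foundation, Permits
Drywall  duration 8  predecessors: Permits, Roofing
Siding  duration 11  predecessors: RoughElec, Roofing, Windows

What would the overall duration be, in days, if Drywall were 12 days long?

Baseline: Permits→Framing→Windows→Siding = 11+4+11+11 = 37 → 37 days.
Drywall has 15 days of float (longest path through it is 22).
That remains the longest chain; total 37 days.

37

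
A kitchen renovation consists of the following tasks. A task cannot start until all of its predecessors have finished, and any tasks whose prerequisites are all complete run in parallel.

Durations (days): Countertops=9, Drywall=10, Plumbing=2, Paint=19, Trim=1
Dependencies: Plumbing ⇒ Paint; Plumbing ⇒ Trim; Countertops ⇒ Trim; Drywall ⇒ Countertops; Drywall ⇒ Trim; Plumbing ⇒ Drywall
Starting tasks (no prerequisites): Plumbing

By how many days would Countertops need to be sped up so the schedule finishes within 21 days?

1

Current finish: 22 days; target: 21.
Countertops is on every critical path, so each day cut from Countertops cuts the finish by one (this holds down to a finish of 21).
Need 22 − 21 = 1 day off Countertops → Countertops becomes 8 days, finish becomes 21.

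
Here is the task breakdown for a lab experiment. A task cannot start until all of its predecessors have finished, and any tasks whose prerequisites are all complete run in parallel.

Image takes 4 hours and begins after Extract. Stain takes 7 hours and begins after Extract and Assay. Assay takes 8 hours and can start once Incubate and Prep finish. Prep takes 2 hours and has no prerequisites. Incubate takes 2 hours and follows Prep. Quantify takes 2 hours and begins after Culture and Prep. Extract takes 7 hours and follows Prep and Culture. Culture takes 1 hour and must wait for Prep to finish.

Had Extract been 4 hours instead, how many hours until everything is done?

The binding path is Prep→Incubate→Assay→Stain = 2+2+8+7 = 19; finish at 19 hours.
Extract is off the critical path — its longest chain is 17 hours, giving 2 of slack.
That remains the longest chain; total 19 hours.

19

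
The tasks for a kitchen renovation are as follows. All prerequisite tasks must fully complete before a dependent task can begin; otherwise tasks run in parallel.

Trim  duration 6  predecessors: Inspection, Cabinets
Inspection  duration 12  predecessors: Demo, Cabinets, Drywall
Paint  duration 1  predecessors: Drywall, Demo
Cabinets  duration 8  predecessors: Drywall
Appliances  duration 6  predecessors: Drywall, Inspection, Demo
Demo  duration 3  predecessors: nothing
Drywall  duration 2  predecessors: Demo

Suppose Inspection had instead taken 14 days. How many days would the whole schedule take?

33

Baseline: Demo→Drywall→Cabinets→Inspection→Appliances = 3+2+8+12+6 = 31 → 31 days.
Inspection lies on that path, so at 14 days the path becomes 33 days.
The critical path is still Demo→Drywall→Cabinets→Inspection→Appliances; finish is now 33 days.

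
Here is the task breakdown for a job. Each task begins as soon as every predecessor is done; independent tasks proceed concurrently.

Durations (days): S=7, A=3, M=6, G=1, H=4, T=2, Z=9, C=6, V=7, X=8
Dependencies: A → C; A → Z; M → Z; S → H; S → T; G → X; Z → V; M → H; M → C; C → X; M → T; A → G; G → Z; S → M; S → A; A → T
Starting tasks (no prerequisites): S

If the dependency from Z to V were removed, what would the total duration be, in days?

27

Before: longest chain S→M→Z→V = 7+6+9+7 = 29, finish 29.
Without Z→V, V's earliest start moves from 22 to 0.
New critical path: S→M→C→X = 7+6+6+8 = 27 ⇒ 27 days.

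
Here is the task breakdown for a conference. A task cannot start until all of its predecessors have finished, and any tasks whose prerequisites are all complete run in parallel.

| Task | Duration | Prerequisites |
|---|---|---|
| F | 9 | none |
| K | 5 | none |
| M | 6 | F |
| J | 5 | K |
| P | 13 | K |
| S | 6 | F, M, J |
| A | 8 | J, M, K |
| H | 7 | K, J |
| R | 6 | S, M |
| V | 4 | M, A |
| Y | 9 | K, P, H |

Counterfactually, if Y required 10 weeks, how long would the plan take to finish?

As given, the longest chain is K→P→Y = 5+13+9 = 27, so the finish is 27 weeks.
Y lies on that path, so at 10 weeks the path becomes 28 weeks.
No other chain overtakes it, so the finish is 28 weeks.

28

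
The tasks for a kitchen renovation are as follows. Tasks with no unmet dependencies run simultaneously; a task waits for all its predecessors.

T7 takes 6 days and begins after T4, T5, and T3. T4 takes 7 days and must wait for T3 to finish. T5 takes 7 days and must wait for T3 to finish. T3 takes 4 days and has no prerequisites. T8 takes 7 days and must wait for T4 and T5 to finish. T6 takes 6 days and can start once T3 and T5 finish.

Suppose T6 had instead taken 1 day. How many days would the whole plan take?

18

Critical path before the change: T3→T4→T8 = 4+7+7 = 18 giving 18 days.
T6 has 1 day of float (longest path through it is 17).
The critical path is still T3→T4→T8; finish is now 18 days.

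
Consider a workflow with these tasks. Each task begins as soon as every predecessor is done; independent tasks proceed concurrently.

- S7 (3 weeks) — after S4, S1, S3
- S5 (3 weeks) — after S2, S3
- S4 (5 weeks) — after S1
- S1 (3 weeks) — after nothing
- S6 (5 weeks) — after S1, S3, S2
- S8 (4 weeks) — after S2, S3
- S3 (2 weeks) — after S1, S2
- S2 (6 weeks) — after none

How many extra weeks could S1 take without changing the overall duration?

The longest chain is S2→S3→S6 = 6+2+5 = 13; overall finish 13 weeks.
Longest path through S1: 11 weeks (earliest finish 3, latest finish 5).
Slack of S1 = 2 − 0 = 2 weeks.

2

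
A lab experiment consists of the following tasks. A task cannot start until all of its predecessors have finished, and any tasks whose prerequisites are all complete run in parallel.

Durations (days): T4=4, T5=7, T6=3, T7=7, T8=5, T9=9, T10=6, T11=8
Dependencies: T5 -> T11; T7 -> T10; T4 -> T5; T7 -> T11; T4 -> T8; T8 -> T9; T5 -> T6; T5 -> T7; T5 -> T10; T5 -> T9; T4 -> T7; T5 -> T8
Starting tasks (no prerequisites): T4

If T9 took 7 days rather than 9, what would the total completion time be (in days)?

As given, the longest chain is T4→T5→T7→T11 = 4+7+7+8 = 26, so the finish is 26 days.
The longest path through T9 is only 25 days, so T9 has float 1.
The critical path is still T4→T5→T7→T11; finish is now 26 days.

26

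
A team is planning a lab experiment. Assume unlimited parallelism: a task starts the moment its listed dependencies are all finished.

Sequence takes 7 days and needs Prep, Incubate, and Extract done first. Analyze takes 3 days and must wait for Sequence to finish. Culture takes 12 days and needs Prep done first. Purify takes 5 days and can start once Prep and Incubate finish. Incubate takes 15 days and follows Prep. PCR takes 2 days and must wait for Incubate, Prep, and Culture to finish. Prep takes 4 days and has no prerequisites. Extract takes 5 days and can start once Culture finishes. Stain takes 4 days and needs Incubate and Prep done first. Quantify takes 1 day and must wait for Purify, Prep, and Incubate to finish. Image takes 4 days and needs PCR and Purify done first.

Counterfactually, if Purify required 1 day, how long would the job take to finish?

31

As given, the longest chain is Prep→Culture→Extract→Sequence→Analyze = 4+12+5+7+3 = 31, so the finish is 31 days.
The longest path through Purify is only 28 days, so Purify has float 3.
No other chain overtakes it, so the finish is 31 days.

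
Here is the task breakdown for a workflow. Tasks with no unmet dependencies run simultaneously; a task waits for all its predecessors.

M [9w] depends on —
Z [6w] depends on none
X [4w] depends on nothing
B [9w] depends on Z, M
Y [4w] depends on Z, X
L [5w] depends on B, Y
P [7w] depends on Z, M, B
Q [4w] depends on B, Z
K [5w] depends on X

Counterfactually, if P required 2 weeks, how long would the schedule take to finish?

23

Critical path before the change: M→B→P = 9+9+7 = 25 giving 25 weeks.
P lies on that path, so at 2 weeks the path becomes 20 weeks.
New critical path: M→B→L = 9+9+5 = 23 ⇒ 23 weeks.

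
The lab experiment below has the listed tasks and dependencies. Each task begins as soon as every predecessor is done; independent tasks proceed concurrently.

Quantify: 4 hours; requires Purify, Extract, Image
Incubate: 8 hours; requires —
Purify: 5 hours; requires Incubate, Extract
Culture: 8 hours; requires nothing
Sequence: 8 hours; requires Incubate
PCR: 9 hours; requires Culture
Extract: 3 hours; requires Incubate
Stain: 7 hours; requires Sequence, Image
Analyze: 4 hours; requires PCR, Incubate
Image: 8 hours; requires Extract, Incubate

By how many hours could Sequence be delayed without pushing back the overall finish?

The longest chain is Incubate→Extract→Image→Stain = 8+3+8+7 = 26; overall finish 26 hours.
The longest chain containing Sequence totals 23 hours.
Float = 26 − 23 = 3.

3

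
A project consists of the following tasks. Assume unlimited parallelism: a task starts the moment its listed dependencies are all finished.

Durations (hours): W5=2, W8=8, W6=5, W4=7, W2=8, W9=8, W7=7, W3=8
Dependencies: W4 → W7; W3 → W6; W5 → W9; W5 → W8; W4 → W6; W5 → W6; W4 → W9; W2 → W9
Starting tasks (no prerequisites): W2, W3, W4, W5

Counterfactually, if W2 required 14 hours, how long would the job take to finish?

22

Actual critical path: W2→W9 = 8+8 = 16 ⇒ 16 hours.
W2 lies on that path, so at 14 hours the path becomes 22 hours.
That remains the longest chain; total 22 hours.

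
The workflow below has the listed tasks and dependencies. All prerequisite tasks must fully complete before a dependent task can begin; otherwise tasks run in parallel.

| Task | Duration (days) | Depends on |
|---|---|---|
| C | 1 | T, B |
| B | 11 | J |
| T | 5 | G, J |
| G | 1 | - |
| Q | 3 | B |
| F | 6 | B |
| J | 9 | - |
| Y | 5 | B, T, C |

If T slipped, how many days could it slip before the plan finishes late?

Critical path: J→B→F = 9+11+6 = 26, so the finish is 26 days.
T finishes as early as 14 and must finish by 20.
Float = 26 − 20 = 6.

6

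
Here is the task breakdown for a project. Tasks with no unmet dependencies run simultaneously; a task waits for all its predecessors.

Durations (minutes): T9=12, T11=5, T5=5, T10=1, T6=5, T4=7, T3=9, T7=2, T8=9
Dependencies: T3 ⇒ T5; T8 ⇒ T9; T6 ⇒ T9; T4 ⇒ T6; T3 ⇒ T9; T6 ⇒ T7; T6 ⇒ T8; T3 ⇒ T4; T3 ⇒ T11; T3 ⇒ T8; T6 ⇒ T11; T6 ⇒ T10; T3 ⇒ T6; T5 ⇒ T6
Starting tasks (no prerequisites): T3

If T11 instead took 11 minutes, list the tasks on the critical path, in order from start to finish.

Actual critical path: T3→T4→T6→T8→T9 = 9+7+5+9+12 = 42 ⇒ 42 minutes.
T11 has 16 minutes of float (longest path through it is 26).
That remains the longest chain; total 42 minutes.

T3, T4, T6, T8, T9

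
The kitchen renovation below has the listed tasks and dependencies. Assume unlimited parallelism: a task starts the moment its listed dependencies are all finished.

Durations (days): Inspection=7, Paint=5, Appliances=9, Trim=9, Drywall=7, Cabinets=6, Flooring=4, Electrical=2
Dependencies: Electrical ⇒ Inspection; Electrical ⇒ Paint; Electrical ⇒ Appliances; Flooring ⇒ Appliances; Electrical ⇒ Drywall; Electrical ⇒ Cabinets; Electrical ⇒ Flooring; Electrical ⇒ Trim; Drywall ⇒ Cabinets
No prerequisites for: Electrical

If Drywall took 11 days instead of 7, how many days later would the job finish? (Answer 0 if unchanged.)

As given, the longest chain is Electrical→Drywall→Cabinets = 2+7+6 = 15, so the finish is 15 days.
Since Drywall is critical, the +4 change carries straight to that chain (now 19 days).
That remains the longest chain; total 19 days.
Change in finish: 19 − 15 = +4 days.

4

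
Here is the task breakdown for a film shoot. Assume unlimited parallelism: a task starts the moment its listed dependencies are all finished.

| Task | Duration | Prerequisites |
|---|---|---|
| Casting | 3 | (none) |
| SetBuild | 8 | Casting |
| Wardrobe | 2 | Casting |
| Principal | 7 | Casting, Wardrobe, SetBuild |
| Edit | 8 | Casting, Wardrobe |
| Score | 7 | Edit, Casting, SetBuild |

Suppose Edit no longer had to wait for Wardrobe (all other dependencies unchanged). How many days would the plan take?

18

Before: longest chain Casting→Wardrobe→Edit→Score = 3+2+8+7 = 20, finish 20.
Without Wardrobe→Edit, Edit's earliest start moves from 5 to 3.
The longest chain is now Casting→SetBuild→Principal = 3+8+7 = 18, so the plan takes 18 days.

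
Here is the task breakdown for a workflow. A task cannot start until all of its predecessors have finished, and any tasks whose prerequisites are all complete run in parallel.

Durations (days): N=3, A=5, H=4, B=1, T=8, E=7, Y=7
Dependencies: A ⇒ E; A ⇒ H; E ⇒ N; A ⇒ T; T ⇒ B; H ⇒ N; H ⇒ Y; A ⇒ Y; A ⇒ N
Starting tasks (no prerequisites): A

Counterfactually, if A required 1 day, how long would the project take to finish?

Critical path before the change: A→H→Y = 5+4+7 = 16 giving 16 days.
A is on the critical path; changing it to 1 makes that path 12 days.
That remains the longest chain; total 12 days.

12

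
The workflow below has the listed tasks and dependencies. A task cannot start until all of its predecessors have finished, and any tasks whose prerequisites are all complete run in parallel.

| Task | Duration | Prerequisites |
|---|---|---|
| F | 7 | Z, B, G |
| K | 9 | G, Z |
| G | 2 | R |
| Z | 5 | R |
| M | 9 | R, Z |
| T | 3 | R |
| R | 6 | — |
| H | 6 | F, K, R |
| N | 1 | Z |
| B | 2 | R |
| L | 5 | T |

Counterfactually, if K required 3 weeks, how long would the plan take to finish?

24

Baseline: R→Z→K→H = 6+5+9+6 = 26 → 26 weeks.
Since K is critical, the -6 change carries straight to that chain (now 20 weeks).
The binding chain switches to R→Z→F→H = 6+5+7+6 = 24; finish 24 weeks.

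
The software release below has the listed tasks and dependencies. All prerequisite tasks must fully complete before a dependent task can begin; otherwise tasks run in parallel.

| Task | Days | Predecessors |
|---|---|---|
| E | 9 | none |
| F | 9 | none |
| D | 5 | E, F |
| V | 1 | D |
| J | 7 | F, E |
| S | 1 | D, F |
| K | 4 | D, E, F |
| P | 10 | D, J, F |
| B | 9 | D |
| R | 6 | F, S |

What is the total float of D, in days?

The longest chain is E→J→P = 9+7+10 = 26; overall finish 26 days.
The longest chain containing D totals 24 days.
Float = 26 − 24 = 2.

2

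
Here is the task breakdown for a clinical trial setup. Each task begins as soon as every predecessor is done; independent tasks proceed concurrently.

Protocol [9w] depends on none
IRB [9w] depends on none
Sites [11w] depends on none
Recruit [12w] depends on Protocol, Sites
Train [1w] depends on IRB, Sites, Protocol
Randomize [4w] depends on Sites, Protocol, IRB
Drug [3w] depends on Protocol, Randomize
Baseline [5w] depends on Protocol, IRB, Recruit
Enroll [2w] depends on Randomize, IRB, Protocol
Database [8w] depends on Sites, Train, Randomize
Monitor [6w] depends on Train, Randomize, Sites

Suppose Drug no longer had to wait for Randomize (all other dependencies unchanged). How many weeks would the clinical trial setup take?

Before: longest chain Sites→Recruit→Baseline = 11+12+5 = 28, finish 28.
Without Randomize→Drug, Drug's earliest start moves from 15 to 9.
New critical path: Sites→Recruit→Baseline = 11+12+5 = 28 ⇒ 28 weeks.

28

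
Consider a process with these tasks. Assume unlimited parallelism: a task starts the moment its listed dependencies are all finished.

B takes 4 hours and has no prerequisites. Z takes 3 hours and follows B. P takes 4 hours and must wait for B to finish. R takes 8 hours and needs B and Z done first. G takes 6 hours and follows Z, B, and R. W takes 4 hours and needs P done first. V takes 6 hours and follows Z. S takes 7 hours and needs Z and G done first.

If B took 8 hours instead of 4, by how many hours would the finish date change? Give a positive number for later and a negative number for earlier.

Baseline: B→Z→R→G→S = 4+3+8+6+7 = 28 → 28 hours.
B is on the critical path; changing it to 8 makes that path 32 hours.
The critical path is still B→Z→R→G→S; finish is now 32 hours.
Change in finish: 32 − 28 = +4 hours.

4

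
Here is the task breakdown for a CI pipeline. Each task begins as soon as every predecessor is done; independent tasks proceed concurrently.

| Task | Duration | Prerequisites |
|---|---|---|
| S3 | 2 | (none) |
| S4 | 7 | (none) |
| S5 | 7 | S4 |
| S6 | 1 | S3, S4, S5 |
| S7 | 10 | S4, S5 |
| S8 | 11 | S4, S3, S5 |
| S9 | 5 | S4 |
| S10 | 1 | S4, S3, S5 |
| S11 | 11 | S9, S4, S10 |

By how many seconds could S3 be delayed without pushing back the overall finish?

S4→S5→S10→S11 = 7+7+1+11 = 26 sets the makespan at 26 seconds.
S3 finishes as early as 2 and must finish by 14.
So S3 can slip 14 − 2 = 12 seconds.

12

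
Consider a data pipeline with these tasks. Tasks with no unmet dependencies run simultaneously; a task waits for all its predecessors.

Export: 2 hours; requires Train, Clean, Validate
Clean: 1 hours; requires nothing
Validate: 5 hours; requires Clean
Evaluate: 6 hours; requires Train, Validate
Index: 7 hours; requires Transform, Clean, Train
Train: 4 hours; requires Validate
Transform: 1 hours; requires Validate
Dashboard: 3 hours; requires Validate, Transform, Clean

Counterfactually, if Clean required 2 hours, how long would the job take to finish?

Actual critical path: Clean→Validate→Train→Index = 1+5+4+7 = 17 ⇒ 17 hours.
Clean is on the critical path; changing it to 2 makes that path 18 hours.
The critical path is still Clean→Validate→Train→Index; finish is now 18 hours.

18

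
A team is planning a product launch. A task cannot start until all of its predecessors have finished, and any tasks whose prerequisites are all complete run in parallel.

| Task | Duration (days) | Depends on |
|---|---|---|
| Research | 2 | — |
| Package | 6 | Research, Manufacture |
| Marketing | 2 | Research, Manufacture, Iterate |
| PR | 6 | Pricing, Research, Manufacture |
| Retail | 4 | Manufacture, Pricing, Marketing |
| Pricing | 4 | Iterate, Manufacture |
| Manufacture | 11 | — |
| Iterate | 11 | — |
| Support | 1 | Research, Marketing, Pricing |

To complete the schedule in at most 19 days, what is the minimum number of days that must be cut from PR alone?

Current finish: 21 days; target: 19.
PR is on every critical path, so each day cut from PR cuts the finish by one (this holds down to a finish of 19).
Need 21 − 19 = 2 days off PR → PR becomes 4 days, finish becomes 19.

2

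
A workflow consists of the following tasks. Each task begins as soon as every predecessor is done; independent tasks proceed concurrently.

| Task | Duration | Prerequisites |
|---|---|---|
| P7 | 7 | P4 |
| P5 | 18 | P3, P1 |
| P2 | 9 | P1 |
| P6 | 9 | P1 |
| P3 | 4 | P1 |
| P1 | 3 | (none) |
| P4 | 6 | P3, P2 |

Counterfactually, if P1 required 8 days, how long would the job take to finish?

30

Baseline: P1→P2→P4→P7 = 3+9+6+7 = 25 → 25 days.
Since P1 is critical, the +5 change carries straight to that chain (now 30 days).
The critical path is still P1→P2→P4→P7; finish is now 30 days.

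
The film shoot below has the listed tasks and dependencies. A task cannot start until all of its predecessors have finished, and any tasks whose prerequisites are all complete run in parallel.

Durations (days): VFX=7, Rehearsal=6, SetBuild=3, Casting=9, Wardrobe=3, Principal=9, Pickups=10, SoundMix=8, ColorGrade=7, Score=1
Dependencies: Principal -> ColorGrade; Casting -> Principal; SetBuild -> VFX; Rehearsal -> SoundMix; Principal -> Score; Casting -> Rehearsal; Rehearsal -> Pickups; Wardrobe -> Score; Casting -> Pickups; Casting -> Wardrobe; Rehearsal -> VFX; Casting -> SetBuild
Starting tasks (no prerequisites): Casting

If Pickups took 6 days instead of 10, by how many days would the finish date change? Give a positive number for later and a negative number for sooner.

The binding path is Casting→Rehearsal→Pickups = 9+6+10 = 25; finish at 25 days.
Pickups is on the critical path; changing it to 6 makes that path 21 days.
Now Casting→Principal→ColorGrade = 9+9+7 = 25 is longest, so the finish becomes 25 days.
Change in finish: 25 − 25 = +0 days.

0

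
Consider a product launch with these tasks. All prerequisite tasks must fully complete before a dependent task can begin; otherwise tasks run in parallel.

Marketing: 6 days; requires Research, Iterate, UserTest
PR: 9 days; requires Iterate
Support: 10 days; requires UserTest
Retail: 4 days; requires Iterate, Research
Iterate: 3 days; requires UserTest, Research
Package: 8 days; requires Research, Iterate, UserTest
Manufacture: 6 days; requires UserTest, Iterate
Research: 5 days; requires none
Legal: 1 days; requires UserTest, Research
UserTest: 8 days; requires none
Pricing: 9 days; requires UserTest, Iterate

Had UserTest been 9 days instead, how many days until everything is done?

Critical path before the change: UserTest→Iterate→Pricing = 8+3+9 = 20 giving 20 days.
UserTest is on the critical path; changing it to 9 makes that path 21 days.
No other chain overtakes it, so the finish is 21 days.

21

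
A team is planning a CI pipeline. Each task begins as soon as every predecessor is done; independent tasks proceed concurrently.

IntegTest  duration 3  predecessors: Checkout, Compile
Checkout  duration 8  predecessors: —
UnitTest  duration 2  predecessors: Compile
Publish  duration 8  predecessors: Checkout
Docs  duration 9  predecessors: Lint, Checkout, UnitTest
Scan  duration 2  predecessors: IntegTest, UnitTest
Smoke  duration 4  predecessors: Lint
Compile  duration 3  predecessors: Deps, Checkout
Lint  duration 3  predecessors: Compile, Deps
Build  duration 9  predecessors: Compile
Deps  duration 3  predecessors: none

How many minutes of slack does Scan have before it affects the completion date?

Checkout→Compile→Lint→Docs = 8+3+3+9 = 23 sets the makespan at 23 minutes.
Longest path through Scan: 16 minutes (earliest finish 16, latest finish 23).
Slack of Scan = 21 − 14 = 7 minutes.

7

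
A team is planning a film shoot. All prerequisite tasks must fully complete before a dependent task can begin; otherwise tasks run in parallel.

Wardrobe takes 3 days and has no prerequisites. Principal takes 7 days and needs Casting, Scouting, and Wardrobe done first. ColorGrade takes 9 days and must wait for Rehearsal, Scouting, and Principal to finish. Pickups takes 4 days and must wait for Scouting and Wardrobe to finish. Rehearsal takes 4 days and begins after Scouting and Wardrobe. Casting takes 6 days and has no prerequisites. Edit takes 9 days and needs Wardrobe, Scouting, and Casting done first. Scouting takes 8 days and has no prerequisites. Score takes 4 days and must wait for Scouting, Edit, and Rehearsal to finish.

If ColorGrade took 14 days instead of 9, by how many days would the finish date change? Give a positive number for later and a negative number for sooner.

5

Baseline: Scouting→Principal→ColorGrade = 8+7+9 = 24 → 24 days.
Since ColorGrade is critical, the +5 change carries straight to that chain (now 29 days).
The critical path is still Scouting→Principal→ColorGrade; finish is now 29 days.
Change in finish: 29 − 24 = +5 days.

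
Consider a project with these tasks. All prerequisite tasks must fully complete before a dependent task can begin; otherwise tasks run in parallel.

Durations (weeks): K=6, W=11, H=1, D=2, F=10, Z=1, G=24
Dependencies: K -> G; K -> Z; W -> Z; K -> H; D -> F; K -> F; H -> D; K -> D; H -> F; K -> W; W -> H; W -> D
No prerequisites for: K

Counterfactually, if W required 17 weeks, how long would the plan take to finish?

36

As given, the longest chain is K→W→H→D→F = 6+11+1+2+10 = 30, so the finish is 30 weeks.
W lies on that path, so at 17 weeks the path becomes 36 weeks.
That remains the longest chain; total 36 weeks.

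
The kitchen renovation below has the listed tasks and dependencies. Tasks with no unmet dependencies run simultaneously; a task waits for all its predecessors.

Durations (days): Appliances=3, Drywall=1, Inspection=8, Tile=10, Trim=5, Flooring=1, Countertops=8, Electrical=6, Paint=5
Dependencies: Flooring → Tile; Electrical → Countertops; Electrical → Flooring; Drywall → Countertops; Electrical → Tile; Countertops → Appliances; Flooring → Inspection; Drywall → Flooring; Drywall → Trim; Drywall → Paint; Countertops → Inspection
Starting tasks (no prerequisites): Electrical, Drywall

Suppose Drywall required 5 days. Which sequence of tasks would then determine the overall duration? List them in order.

Electrical, Countertops, Inspection

As given, the longest chain is Electrical→Countertops→Inspection = 6+8+8 = 22, so the finish is 22 days.
Drywall is off the critical path — its longest chain is 17 days, giving 5 of slack.
That remains the longest chain; total 22 days.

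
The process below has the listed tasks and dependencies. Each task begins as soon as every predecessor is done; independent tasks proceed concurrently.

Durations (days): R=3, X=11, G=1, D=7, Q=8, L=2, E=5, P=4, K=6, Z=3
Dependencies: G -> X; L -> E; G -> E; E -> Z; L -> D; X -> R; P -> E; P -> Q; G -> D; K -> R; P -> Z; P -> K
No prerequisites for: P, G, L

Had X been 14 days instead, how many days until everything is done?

As given, the longest chain is G→X→R = 1+11+3 = 15, so the finish is 15 days.
Since X is critical, the +3 change carries straight to that chain (now 18 days).
The critical path is still G→X→R; finish is now 18 days.

18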